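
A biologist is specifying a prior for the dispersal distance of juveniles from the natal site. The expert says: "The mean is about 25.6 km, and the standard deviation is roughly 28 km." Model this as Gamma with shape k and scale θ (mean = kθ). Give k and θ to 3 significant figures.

For Gamma(k, scale θ): mean = kθ, variance = kθ², so CV = 1/√k.
CV = SD/mean = 28/25.6 = 1.094, hence k = 1/CV² = 0.836.
Then θ = mean/k = 25.6/0.836 = 30.6.

k ≈ 0.836, θ ≈ 30.6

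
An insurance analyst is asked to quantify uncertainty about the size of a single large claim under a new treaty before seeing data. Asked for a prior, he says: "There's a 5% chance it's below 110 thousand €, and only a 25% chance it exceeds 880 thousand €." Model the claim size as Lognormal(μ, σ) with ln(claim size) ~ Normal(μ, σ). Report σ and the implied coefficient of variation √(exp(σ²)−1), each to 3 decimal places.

If T ~ Lognormal(μ,σ) then ln T ~ Normal(μ,σ), so the p-quantile of ln T is μ + z_p·σ.
ln(110) = 4.7 and ln(880) = 6.78; z_{0.05} = -1.645, z_{0.75} = 0.6745.
σ = (6.78 − 4.7)/(0.6745 − (-1.645)) = 0.897.
μ = 4.7 − (-1.645)·0.897 = 6.175.
CV = √(exp(σ²)−1) = √(exp(0.8038)−1) = 1.111.

σ ≈ 0.897, CV ≈ 1.111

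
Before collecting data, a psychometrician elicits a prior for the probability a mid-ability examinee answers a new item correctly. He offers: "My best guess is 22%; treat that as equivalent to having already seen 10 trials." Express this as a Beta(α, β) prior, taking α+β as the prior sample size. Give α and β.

Under the effective-sample-size interpretation, Beta(α, β) has prior mean α/(α+β) and prior sample size α+β.
So α+β = 10 and α/(α+β) = 0.22, giving α = 0.22·10 = 2.2 and β = 10 − 2.2 = 7.8.

α = 2.2, β = 7.8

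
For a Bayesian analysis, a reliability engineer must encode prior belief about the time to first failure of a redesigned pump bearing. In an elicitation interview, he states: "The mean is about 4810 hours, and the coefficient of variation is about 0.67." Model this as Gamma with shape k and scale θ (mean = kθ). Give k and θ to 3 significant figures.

k ≈ 2.23, θ ≈ 2160

For Gamma(k, scale θ): mean = kθ, variance = kθ², so CV = 1/√k.
CV = 0.67, hence k = 1/CV² = 2.23.
Then θ = mean/k = 4810/2.23 = 2160.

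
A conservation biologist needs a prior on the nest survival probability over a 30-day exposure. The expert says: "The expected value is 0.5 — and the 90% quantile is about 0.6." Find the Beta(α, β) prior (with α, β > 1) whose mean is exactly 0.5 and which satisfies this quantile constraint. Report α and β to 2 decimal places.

α ≈ 20.36, β ≈ 20.36

With mean 0.5 fixed, write α = 0.5s, β = 0.5s where s = α+β.
Need P(θ < 0.6) = 0.9 under Beta(0.5s, 0.5s). Normal approximation: (q−m)/√(m(1−m)/s) ≈ z_{0.9} = 1.28, so s ≈ 0.5·0.5·(1.28)²/(0.6−0.5)² = 41.1.
At s = 41.1: P(θ<0.6) ≈ 0.901. Adjusting to match 0.9 gives s ≈ 40.73.
So α = 0.5·40.73 ≈ 20.36, β = 0.5·40.73 ≈ 20.36.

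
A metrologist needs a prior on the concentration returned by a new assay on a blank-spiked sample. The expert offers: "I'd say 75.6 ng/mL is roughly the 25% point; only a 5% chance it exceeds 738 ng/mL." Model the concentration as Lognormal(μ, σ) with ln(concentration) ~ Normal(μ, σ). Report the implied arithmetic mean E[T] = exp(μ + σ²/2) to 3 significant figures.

If T ~ Lognormal(μ,σ) then ln T ~ Normal(μ,σ), so the p-quantile of ln T is μ + z_p·σ.
ln(75.6) = 4.325 and ln(738) = 6.604; z_{0.25} = -0.6745, z_{0.95} = 1.645.
σ = (6.604 − 4.325)/(1.645 − (-0.6745)) = 0.982.
μ = 4.325 − (-0.6745)·0.982 = 4.988.
E[T] = exp(μ + σ²/2) = exp(4.988 + 0.4825) = 238 ng/mL.

E[T] ≈ 238 ng/mL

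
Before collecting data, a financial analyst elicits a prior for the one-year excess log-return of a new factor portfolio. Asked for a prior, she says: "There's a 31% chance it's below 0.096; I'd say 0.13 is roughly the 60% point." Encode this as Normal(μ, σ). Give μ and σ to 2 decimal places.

For Normal(μ,σ), the p-quantile is μ + z_p·σ. Here z_{0.31} = -0.4959, z_{0.6} = 0.2533.
So 0.096 = μ − 0.4959σ and 0.13 = μ + 0.2533σ.
Subtracting: σ = (0.13 − 0.096)/(0.2533 − (-0.4959)) = 0.05.
Then μ = 0.096 − (-0.4959)·0.05 = 0.12.

μ = 0.12, σ = 0.05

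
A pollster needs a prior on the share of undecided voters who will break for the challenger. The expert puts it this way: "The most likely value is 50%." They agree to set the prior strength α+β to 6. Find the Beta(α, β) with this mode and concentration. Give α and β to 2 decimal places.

α = 3.00, β = 3.00

For α,β > 1 the Beta mode is (α−1)/(α+β−2). With α+β = 6, the mode is (α−1)/4.
Set (α−1)/4 = 0.5 → α = 1 + 0.5·4 = 3.00.
β = 6 − α = 3.00.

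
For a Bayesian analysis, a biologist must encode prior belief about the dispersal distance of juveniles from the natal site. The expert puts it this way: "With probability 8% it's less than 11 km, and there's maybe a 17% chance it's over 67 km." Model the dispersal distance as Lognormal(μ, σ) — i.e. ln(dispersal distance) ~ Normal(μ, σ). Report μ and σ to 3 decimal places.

If T ~ Lognormal(μ,σ) then ln T ~ Normal(μ,σ), so the p-quantile of ln T is μ + z_p·σ.
ln(11) = 2.398 and ln(67) = 4.205; z_{0.08} = -1.405, z_{0.83} = 0.9542.
σ = (4.205 − 2.398)/(0.9542 − (-1.405)) = 0.766.
μ = 2.398 − (-1.405)·0.766 = 3.474.

μ ≈ 3.474, σ ≈ 0.766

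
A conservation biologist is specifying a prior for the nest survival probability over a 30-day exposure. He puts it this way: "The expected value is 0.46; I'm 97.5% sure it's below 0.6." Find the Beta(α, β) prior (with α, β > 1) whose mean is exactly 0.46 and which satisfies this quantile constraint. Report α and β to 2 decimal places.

With mean 0.46 fixed, write α = 0.46s, β = 0.54s where s = α+β.
Need P(θ < 0.6) = 0.975 under Beta(0.46s, 0.54s). Normal approximation: (q−m)/√(m(1−m)/s) ≈ z_{0.975} = 1.96, so s ≈ 0.46·0.54·(1.96)²/(0.6−0.46)² = 48.7.
At s = 48.7: P(θ<0.6) ≈ 0.975. Adjusting to match 0.975 gives s ≈ 48.34.
So α = 0.46·48.34 ≈ 22.24, β = 0.54·48.34 ≈ 26.10.

α ≈ 22.24, β ≈ 26.10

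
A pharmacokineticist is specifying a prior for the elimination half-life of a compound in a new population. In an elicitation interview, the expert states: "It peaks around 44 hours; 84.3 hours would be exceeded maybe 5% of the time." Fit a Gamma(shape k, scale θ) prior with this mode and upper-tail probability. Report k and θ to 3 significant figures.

Gamma(k,θ) with k>1 has mode (k−1)θ, so θ = 44/(k−1).
Need P(X < 84.3) = 0.95 with θ tied to k this way. Start at k = 2, θ = 44: P(X<84.3) ≈ 0.571.
Too low — raise k to concentrate. Iterating converges to k ≈ 7.57.
Then θ = 44/(7.57−1) ≈ 6.69.

k ≈ 7.57, θ ≈ 6.69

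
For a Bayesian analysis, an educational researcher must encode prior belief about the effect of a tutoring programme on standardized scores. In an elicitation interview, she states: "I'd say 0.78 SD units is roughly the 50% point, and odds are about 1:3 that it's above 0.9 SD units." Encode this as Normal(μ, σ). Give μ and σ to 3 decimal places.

μ = 0.780, σ = 0.178

The p-quantile of Normal(μ,σ) is μ + z_p·σ, with z_{0.5} = 0 and z_{0.75} = 0.6745.
Eliminate σ: μ = (z₂·x₁ − z₁·x₂)/(z₂ − z₁) = (0.6745·0.78 − (0)·0.9)/0.6745 = 0.780.
Then σ = (x₂ − x₁)/(z₂ − z₁) = (0.9 − 0.78)/0.6745 = 0.178.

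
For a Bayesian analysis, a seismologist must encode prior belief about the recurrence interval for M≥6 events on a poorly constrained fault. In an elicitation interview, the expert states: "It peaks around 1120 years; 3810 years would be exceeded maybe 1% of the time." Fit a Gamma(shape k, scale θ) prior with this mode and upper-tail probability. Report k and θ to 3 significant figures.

k ≈ 3.91, θ ≈ 385

Gamma(k,θ) with k>1 has mode (k−1)θ, so θ = 1120/(k−1).
Need P(X < 3810) = 0.99 with θ tied to k this way. Start at k = 2, θ = 1120: P(X<3810) ≈ 0.853.
Too low — raise k to concentrate. Iterating converges to k ≈ 3.91.
Then θ = 1120/(3.91−1) ≈ 385.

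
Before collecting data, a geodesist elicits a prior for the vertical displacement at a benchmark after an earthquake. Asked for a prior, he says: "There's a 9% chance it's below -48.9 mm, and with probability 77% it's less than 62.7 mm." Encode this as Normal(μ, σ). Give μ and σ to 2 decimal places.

μ = 23.05, σ = 53.66

For Normal(μ,σ), the p-quantile is μ + z_p·σ. Here z_{0.09} = -1.341, z_{0.77} = 0.7388.
So -48.9 = μ − 1.341σ and 62.7 = μ + 0.7388σ.
Subtracting: σ = (62.7 − -48.9)/(0.7388 − (-1.341)) = 53.66.
Then μ = -48.9 − (-1.341)·53.66 = 23.05.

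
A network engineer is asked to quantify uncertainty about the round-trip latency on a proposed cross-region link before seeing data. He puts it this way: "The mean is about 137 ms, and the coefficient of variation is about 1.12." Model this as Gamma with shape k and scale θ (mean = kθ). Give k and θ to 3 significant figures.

For Gamma(k, scale θ): mean = kθ, variance = kθ², so CV = 1/√k.
CV = 1.12, hence k = 1/CV² = 0.797.
Then θ = mean/k = 137/0.797 = 172.

k ≈ 0.797, θ ≈ 172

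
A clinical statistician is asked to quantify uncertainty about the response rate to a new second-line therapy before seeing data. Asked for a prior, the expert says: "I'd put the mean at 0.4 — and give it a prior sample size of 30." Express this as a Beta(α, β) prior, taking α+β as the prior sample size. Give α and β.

Under the effective-sample-size interpretation, Beta(α, β) has prior mean α/(α+β) and prior sample size α+β.
So α+β = 30 and α/(α+β) = 0.4, giving α = 0.4·30 = 12 and β = 30 − 12 = 18.

α = 12, β = 18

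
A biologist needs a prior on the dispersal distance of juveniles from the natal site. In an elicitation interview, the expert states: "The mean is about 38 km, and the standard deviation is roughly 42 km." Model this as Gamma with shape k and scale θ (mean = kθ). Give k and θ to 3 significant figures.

For Gamma(k, scale θ): mean = kθ, variance = kθ², so CV = 1/√k.
CV = SD/mean = 42/38 = 1.105, hence k = 1/CV² = 0.819.
Then θ = mean/k = 38/0.819 = 46.4.

k ≈ 0.819, θ ≈ 46.4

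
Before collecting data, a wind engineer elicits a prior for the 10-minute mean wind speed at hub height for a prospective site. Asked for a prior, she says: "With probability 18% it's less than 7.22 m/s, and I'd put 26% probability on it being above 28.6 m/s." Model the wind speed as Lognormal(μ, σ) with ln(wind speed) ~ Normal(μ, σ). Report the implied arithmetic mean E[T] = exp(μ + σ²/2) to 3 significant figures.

E[T] ≈ 23.9 m/s

If T ~ Lognormal(μ,σ) then ln T ~ Normal(μ,σ), so the p-quantile of ln T is μ + z_p·σ.
ln(7.22) = 1.977 and ln(28.6) = 3.353; z_{0.18} = -0.9154, z_{0.74} = 0.6433.
σ = (3.353 − 1.977)/(0.6433 − (-0.9154)) = 0.883.
μ = 1.977 − (-0.9154)·0.883 = 2.785.
E[T] = exp(μ + σ²/2) = exp(2.785 + 0.3900) = 23.9 m/s.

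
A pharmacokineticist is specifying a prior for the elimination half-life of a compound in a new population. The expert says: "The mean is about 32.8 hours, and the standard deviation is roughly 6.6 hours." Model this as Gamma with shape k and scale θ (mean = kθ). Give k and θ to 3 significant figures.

k ≈ 24.7, θ ≈ 1.33

For Gamma(k, scale θ): mean = kθ, variance = kθ², so CV = 1/√k.
CV = SD/mean = 6.6/32.8 = 0.2012, hence k = 1/CV² = 24.7.
Then θ = mean/k = 32.8/24.7 = 1.33.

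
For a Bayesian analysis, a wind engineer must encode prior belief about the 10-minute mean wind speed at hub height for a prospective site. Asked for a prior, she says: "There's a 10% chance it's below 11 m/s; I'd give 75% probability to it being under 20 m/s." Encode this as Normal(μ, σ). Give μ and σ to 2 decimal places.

μ = 16.90, σ = 4.60

The p-quantile of Normal(μ,σ) is μ + z_p·σ, with z_{0.1} = -1.282 and z_{0.75} = 0.6745.
Eliminate σ: μ = (z₂·x₁ − z₁·x₂)/(z₂ − z₁) = (0.6745·11 − (-1.282)·20)/1.956 = 16.90.
Then σ = (x₂ − x₁)/(z₂ − z₁) = (20 − 11)/1.956 = 4.60.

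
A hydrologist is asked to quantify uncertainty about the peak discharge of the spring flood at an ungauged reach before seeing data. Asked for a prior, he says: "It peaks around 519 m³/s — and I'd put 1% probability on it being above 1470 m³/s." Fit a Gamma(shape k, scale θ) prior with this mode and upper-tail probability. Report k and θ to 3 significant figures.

Gamma(k,θ) with k>1 has mode (k−1)θ, so θ = 519/(k−1).
Need P(X < 1470) = 0.99 with θ tied to k this way. Start at k = 2, θ = 519: P(X<1470) ≈ 0.774.
Too low — raise k to concentrate. Iterating converges to k ≈ 5.21.
Then θ = 519/(5.21−1) ≈ 123.

k ≈ 5.21, θ ≈ 123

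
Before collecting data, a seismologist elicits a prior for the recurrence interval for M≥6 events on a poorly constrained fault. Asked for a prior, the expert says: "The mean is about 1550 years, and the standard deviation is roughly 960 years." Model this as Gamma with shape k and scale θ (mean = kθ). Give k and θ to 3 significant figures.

For Gamma(k, scale θ): mean = kθ, variance = kθ², so CV = 1/√k.
CV = SD/mean = 960/1550 = 0.6194, hence k = 1/CV² = 2.61.
Then θ = mean/k = 1550/2.61 = 595.

k ≈ 2.61, θ ≈ 595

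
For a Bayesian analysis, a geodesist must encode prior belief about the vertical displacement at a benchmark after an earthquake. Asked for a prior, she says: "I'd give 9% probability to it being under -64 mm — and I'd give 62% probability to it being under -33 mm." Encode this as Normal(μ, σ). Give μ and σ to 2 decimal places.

μ = -38.75, σ = 18.83

For Normal(μ,σ), the p-quantile is μ + z_p·σ. Here z_{0.09} = -1.341, z_{0.62} = 0.3055.
So -64 = μ − 1.341σ and -33 = μ + 0.3055σ.
Subtracting: σ = (-33 − -64)/(0.3055 − (-1.341)) = 18.83.
Then μ = -64 − (-1.341)·18.83 = -38.75.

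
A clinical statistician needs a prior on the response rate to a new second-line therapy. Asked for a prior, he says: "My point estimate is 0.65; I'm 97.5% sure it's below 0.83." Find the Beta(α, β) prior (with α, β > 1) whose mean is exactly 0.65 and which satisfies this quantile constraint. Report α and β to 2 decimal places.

With mean 0.65 fixed, write α = 0.65s, β = 0.35s where s = α+β.
Need P(θ < 0.83) = 0.975 under Beta(0.65s, 0.35s). Normal approximation: (q−m)/√(m(1−m)/s) ≈ z_{0.975} = 1.96, so s ≈ 0.65·0.35·(1.96)²/(0.83−0.65)² = 27.0.
At s = 27.0: P(θ<0.83) ≈ 0.986. Adjusting to match 0.975 gives s ≈ 21.91.
So α = 0.65·21.91 ≈ 14.24, β = 0.35·21.91 ≈ 7.67.

α ≈ 14.24, β ≈ 7.67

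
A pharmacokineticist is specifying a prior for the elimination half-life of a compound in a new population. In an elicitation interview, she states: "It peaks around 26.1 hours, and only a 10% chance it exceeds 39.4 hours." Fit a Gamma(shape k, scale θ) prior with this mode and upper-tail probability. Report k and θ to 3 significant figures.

k ≈ 12, θ ≈ 2.38

Gamma(k,θ) with k>1 has mode (k−1)θ, so θ = 26.1/(k−1).
Need P(X < 39.4) = 0.9 with θ tied to k this way. Start at k = 2, θ = 26.1: P(X<39.4) ≈ 0.445.
Too low — raise k to concentrate. Iterating converges to k ≈ 12.
Then θ = 26.1/(12−1) ≈ 2.38.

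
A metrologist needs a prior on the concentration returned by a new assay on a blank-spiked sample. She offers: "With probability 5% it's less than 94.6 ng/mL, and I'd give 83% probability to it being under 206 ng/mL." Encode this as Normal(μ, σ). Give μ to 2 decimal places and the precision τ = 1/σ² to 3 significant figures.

For Normal(μ,σ), the p-quantile is μ + z_p·σ. Here z_{0.05} = -1.645, z_{0.83} = 0.9542.
So 94.6 = μ − 1.645σ and 206 = μ + 0.9542σ.
Subtracting: σ = (206 − 94.6)/(0.9542 − (-1.645)) = 42.86.
Then μ = 94.6 − (-1.645)·42.86 = 165.10.
Precision τ = 1/σ² = 1/42.86² = 0.000544.

μ = 165.10, τ = 0.000544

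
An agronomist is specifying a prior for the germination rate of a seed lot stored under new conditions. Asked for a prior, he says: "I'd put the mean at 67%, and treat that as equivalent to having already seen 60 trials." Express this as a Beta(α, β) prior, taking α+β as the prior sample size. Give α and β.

Under the effective-sample-size interpretation, Beta(α, β) has prior mean α/(α+β) and prior sample size α+β.
So α+β = 60 and α/(α+β) = 0.67, giving α = 0.67·60 = 40.2 and β = 60 − 40.2 = 19.8.

α = 40.2, β = 19.8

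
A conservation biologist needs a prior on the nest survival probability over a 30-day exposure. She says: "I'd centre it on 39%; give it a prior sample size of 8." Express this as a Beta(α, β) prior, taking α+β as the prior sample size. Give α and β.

α = 3.12, β = 4.88

Under the effective-sample-size interpretation, Beta(α, β) has prior mean α/(α+β) and prior sample size α+β.
So α+β = 8 and α/(α+β) = 0.39, giving α = 0.39·8 = 3.12 and β = 8 − 3.12 = 4.88.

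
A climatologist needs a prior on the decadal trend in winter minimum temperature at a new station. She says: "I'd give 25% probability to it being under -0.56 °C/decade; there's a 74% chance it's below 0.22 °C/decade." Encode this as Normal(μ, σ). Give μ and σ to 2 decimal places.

The p-quantile of Normal(μ,σ) is μ + z_p·σ, with z_{0.25} = -0.6745 and z_{0.74} = 0.6433.
Eliminate σ: μ = (z₂·x₁ − z₁·x₂)/(z₂ − z₁) = (0.6433·-0.56 − (-0.6745)·0.22)/1.318 = -0.16.
Then σ = (x₂ − x₁)/(z₂ − z₁) = (0.22 − -0.56)/1.318 = 0.59.

μ = -0.16, σ = 0.59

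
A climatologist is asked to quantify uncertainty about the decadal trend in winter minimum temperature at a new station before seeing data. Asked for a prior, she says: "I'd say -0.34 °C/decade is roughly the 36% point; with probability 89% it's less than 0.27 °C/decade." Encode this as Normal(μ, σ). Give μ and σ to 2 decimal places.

μ = -0.20, σ = 0.38

The p-quantile of Normal(μ,σ) is μ + z_p·σ, with z_{0.36} = -0.3585 and z_{0.89} = 1.227.
Eliminate σ: μ = (z₂·x₁ − z₁·x₂)/(z₂ − z₁) = (1.227·-0.34 − (-0.3585)·0.27)/1.585 = -0.20.
Then σ = (x₂ − x₁)/(z₂ − z₁) = (0.27 − -0.34)/1.585 = 0.38.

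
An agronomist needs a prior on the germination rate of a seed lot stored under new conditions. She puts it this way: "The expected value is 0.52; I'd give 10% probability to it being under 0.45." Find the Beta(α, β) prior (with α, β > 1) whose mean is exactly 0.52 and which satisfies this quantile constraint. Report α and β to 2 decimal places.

With mean 0.52 fixed, write α = 0.52s, β = 0.48s where s = α+β.
Need P(θ < 0.45) = 0.1 under Beta(0.52s, 0.48s). Normal approximation: (q−m)/√(m(1−m)/s) ≈ z_{0.1} = -1.28, so s ≈ 0.52·0.48·(-1.28)²/(0.45−0.52)² = 83.7.
At s = 83.7: P(θ<0.45) ≈ 0.100. Adjusting to match 0.1 gives s ≈ 83.58.
So α = 0.52·83.58 ≈ 43.46, β = 0.48·83.58 ≈ 40.12.

α ≈ 43.46, β ≈ 40.12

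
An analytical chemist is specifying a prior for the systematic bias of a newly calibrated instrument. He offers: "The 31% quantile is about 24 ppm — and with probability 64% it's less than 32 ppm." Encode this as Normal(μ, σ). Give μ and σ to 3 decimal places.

For Normal(μ,σ), the p-quantile is μ + z_p·σ. Here z_{0.31} = -0.4959, z_{0.64} = 0.3585.
So 24 = μ − 0.4959σ and 32 = μ + 0.3585σ.
Subtracting: σ = (32 − 24)/(0.3585 − (-0.4959)) = 9.364.
Then μ = 24 − (-0.4959)·9.364 = 28.643.

μ = 28.643, σ = 9.364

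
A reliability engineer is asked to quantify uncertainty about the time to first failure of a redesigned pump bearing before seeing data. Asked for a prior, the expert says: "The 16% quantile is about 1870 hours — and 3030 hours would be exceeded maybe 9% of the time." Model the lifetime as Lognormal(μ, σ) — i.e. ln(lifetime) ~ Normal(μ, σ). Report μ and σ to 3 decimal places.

If T ~ Lognormal(μ,σ) then ln T ~ Normal(μ,σ), so the p-quantile of ln T is μ + z_p·σ.
ln(1870) = 7.534 and ln(3030) = 8.016; z_{0.16} = -0.9945, z_{0.91} = 1.341.
σ = (8.016 − 7.534)/(1.341 − (-0.9945)) = 0.207.
μ = 7.534 − (-0.9945)·0.207 = 7.739.

μ ≈ 7.739, σ ≈ 0.207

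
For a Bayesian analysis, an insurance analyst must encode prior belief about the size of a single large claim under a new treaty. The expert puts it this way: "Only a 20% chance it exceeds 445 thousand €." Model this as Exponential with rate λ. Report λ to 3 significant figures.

P(T > 445.0) = e^(−λ·445.0) = 0.2, so λ = −ln(0.2)/445.0 = 0.00362.

λ ≈ 0.00362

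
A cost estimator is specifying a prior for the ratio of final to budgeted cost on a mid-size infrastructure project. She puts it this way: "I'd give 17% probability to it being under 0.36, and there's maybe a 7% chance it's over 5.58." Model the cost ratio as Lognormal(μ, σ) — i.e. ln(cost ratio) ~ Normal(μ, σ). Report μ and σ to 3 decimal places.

μ ≈ 0.055, σ ≈ 1.128

If T ~ Lognormal(μ,σ) then ln T ~ Normal(μ,σ), so the p-quantile of ln T is μ + z_p·σ.
ln(0.36) = -1.022 and ln(5.58) = 1.719; z_{0.17} = -0.9542, z_{0.93} = 1.476.
σ = (1.719 − -1.022)/(1.476 − (-0.9542)) = 1.128.
μ = -1.022 − (-0.9542)·1.128 = 0.055.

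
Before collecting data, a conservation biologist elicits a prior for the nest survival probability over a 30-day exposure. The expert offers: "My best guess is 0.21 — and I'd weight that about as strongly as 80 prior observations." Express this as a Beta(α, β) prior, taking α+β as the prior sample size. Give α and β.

α = 16.8, β = 63.2

Under the effective-sample-size interpretation, Beta(α, β) has prior mean α/(α+β) and prior sample size α+β.
So α+β = 80 and α/(α+β) = 0.21, giving α = 0.21·80 = 16.8 and β = 80 − 16.8 = 63.2.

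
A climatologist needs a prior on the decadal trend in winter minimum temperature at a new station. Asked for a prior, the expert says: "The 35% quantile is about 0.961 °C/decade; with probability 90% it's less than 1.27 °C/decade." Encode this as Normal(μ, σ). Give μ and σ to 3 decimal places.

μ = 1.032, σ = 0.185

For Normal(μ,σ), the p-quantile is μ + z_p·σ. Here z_{0.35} = -0.3853, z_{0.9} = 1.282.
So 0.961 = μ − 0.3853σ and 1.27 = μ + 1.282σ.
Subtracting: σ = (1.27 − 0.961)/(1.282 − (-0.3853)) = 0.185.
Then μ = 0.961 − (-0.3853)·0.185 = 1.032.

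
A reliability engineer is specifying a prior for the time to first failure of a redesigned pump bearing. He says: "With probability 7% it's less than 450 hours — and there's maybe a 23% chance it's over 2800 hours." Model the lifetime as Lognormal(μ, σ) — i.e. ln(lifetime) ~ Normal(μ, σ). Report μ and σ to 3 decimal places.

If T ~ Lognormal(μ,σ) then ln T ~ Normal(μ,σ), so the p-quantile of ln T is μ + z_p·σ.
ln(450) = 6.109 and ln(2800) = 7.937; z_{0.07} = -1.476, z_{0.77} = 0.7388.
σ = (7.937 − 6.109)/(0.7388 − (-1.476)) = 0.825.
μ = 6.109 − (-1.476)·0.825 = 7.327.

μ ≈ 7.327, σ ≈ 0.825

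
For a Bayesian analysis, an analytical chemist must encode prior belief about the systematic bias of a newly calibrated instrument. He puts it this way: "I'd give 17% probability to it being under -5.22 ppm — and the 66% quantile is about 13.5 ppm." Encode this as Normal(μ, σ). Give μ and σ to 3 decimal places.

For Normal(μ,σ), the p-quantile is μ + z_p·σ. Here z_{0.17} = -0.9542, z_{0.66} = 0.4125.
So -5.22 = μ − 0.9542σ and 13.5 = μ + 0.4125σ.
Subtracting: σ = (13.5 − -5.22)/(0.4125 − (-0.9542)) = 13.698.
Then μ = -5.22 − (-0.9542)·13.698 = 7.850.

μ = 7.850, σ = 13.698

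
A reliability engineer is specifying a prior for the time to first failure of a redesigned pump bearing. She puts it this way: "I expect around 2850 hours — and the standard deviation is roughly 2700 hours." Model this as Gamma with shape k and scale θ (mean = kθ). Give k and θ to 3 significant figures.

k ≈ 1.11, θ ≈ 2560

For Gamma(k, scale θ): mean = kθ, variance = kθ², so CV = 1/√k.
CV = SD/mean = 2700/2850 = 0.9474, hence k = 1/CV² = 1.11.
Then θ = mean/k = 2850/1.11 = 2560.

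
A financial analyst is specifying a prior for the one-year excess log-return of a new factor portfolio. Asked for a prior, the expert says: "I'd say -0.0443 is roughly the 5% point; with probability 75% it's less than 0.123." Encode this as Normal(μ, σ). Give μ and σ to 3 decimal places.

μ = 0.074, σ = 0.072

For Normal(μ,σ), the p-quantile is μ + z_p·σ. Here z_{0.05} = -1.645, z_{0.75} = 0.6745.
So -0.0443 = μ − 1.645σ and 0.123 = μ + 0.6745σ.
Subtracting: σ = (0.123 − -0.0443)/(0.6745 − (-1.645)) = 0.072.
Then μ = -0.0443 − (-1.645)·0.072 = 0.074.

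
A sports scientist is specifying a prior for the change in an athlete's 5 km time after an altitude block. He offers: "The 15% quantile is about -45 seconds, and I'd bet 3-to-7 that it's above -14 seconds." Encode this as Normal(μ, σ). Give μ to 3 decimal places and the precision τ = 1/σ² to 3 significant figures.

For Normal(μ,σ), the p-quantile is μ + z_p·σ. Here z_{0.15} = -1.036, z_{0.7} = 0.5244.
So -45 = μ − 1.036σ and -14 = μ + 0.5244σ.
Subtracting: σ = (-14 − -45)/(0.5244 − (-1.036)) = 19.861.
Then μ = -45 − (-1.036)·19.861 = -24.415.
Precision τ = 1/σ² = 1/19.86² = 0.00254.

μ = -24.415, τ = 0.00254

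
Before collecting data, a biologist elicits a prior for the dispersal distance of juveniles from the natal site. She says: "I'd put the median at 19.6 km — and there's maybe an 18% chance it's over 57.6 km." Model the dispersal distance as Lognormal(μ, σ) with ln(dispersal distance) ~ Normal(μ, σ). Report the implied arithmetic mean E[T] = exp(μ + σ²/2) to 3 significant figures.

E[T] ≈ 39.2 km

If T ~ Lognormal(μ,σ) then ln T ~ Normal(μ,σ), so the p-quantile of ln T is μ + z_p·σ.
ln(19.6) = 2.976 and ln(57.6) = 4.054; z_{0.5} = 0, z_{0.82} = 0.9154.
σ = (4.054 − 2.976)/(0.9154 − (0)) = 1.178.
μ = 2.976 − (0)·1.178 = 2.976.
E[T] = exp(μ + σ²/2) = exp(2.976 + 0.6934) = 39.2 km.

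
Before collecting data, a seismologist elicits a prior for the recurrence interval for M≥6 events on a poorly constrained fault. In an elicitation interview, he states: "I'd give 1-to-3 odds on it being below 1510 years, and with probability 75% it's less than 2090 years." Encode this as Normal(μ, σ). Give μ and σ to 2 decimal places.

For Normal(μ,σ), the p-quantile is μ + z_p·σ. Here z_{0.25} = -0.6745, z_{0.75} = 0.6745.
So 1510 = μ − 0.6745σ and 2090 = μ + 0.6745σ.
Subtracting: σ = (2090 − 1510)/(0.6745 − (-0.6745)) = 429.95.
Then μ = 1510 − (-0.6745)·429.95 = 1800.00.

μ = 1800.00, σ = 429.95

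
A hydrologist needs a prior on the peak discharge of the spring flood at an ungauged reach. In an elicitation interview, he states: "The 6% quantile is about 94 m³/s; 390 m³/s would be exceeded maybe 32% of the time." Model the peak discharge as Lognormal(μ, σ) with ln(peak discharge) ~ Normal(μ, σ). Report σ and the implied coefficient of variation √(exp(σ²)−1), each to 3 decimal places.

σ ≈ 0.704, CV ≈ 0.800

If T ~ Lognormal(μ,σ) then ln T ~ Normal(μ,σ), so the p-quantile of ln T is μ + z_p·σ.
ln(94) = 4.543 and ln(390) = 5.966; z_{0.06} = -1.555, z_{0.68} = 0.4677.
σ = (5.966 − 4.543)/(0.4677 − (-1.555)) = 0.704.
μ = 4.543 − (-1.555)·0.704 = 5.637.
CV = √(exp(σ²)−1) = √(exp(0.4949)−1) = 0.800.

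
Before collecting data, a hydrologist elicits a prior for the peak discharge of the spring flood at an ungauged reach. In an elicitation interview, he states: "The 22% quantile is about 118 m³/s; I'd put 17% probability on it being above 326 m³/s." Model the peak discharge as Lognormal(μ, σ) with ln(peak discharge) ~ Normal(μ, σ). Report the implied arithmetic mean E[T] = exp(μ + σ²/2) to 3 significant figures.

E[T] ≈ 221 m³/s

If T ~ Lognormal(μ,σ) then ln T ~ Normal(μ,σ), so the p-quantile of ln T is μ + z_p·σ.
ln(118) = 4.771 and ln(326) = 5.787; z_{0.22} = -0.7722, z_{0.83} = 0.9542.
σ = (5.787 − 4.771)/(0.9542 − (-0.7722)) = 0.589.
μ = 4.771 − (-0.7722)·0.589 = 5.225.
E[T] = exp(μ + σ²/2) = exp(5.225 + 0.1733) = 221 m³/s.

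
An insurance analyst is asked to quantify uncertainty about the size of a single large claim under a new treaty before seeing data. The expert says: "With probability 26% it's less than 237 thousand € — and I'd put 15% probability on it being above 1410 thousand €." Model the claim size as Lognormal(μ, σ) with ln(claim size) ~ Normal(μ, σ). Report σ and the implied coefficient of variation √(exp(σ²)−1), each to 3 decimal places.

σ ≈ 1.062, CV ≈ 1.444

If T ~ Lognormal(μ,σ) then ln T ~ Normal(μ,σ), so the p-quantile of ln T is μ + z_p·σ.
ln(237) = 5.468 and ln(1410) = 7.251; z_{0.26} = -0.6433, z_{0.85} = 1.036.
σ = (7.251 − 5.468)/(1.036 − (-0.6433)) = 1.062.
μ = 5.468 − (-0.6433)·1.062 = 6.151.
CV = √(exp(σ²)−1) = √(exp(1.1270)−1) = 1.444.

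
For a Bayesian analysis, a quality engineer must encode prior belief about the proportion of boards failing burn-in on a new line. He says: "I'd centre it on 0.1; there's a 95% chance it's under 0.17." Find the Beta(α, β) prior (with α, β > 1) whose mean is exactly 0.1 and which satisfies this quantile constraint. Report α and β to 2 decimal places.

α ≈ 5.99, β ≈ 53.95

With mean 0.1 fixed, write α = 0.1s, β = 0.9s where s = α+β.
Need P(θ < 0.17) = 0.95 under Beta(0.1s, 0.9s). Normal approximation: (q−m)/√(m(1−m)/s) ≈ z_{0.95} = 1.64, so s ≈ 0.1·0.9·(1.64)²/(0.17−0.1)² = 49.7.
At s = 49.7: P(θ<0.17) ≈ 0.935. Adjusting to match 0.95 gives s ≈ 59.94.
So α = 0.1·59.94 ≈ 5.99, β = 0.9·59.94 ≈ 53.95.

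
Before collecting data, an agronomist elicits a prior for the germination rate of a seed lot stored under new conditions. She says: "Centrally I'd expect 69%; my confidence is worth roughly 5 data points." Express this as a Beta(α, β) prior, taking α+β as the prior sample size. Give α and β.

α = 3.45, β = 1.55

Under the effective-sample-size interpretation, Beta(α, β) has prior mean α/(α+β) and prior sample size α+β.
So α+β = 5 and α/(α+β) = 0.69, giving α = 0.69·5 = 3.45 and β = 5 − 3.45 = 1.55.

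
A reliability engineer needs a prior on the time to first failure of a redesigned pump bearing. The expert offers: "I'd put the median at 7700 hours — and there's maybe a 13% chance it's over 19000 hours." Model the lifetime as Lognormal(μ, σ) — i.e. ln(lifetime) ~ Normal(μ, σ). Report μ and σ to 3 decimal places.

μ ≈ 8.949, σ ≈ 0.802

If T ~ Lognormal(μ,σ) then ln T ~ Normal(μ,σ), so the p-quantile of ln T is μ + z_p·σ.
ln(7700) = 8.949 and ln(19000) = 9.852; z_{0.5} = 0, z_{0.87} = 1.126.
σ = (9.852 − 8.949)/(1.126 − (0)) = 0.802.
μ = 8.949 − (0)·0.802 = 8.949.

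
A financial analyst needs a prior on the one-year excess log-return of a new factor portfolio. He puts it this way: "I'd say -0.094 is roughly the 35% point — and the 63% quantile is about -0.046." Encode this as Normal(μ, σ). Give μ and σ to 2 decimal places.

The p-quantile of Normal(μ,σ) is μ + z_p·σ, with z_{0.35} = -0.3853 and z_{0.63} = 0.3319.
Eliminate σ: μ = (z₂·x₁ − z₁·x₂)/(z₂ − z₁) = (0.3319·-0.094 − (-0.3853)·-0.046)/0.7172 = -0.07.
Then σ = (x₂ − x₁)/(z₂ − z₁) = (-0.046 − -0.094)/0.7172 = 0.07.

μ = -0.07, σ = 0.07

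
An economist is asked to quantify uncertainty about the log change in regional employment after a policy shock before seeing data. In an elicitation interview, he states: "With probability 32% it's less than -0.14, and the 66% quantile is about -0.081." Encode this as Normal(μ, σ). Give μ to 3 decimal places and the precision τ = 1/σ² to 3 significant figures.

μ = -0.109, τ = 223

The p-quantile of Normal(μ,σ) is μ + z_p·σ, with z_{0.32} = -0.4677 and z_{0.66} = 0.4125.
Eliminate σ: μ = (z₂·x₁ − z₁·x₂)/(z₂ − z₁) = (0.4125·-0.14 − (-0.4677)·-0.081)/0.8802 = -0.109.
Then σ = (x₂ − x₁)/(z₂ − z₁) = (-0.081 − -0.14)/0.8802 = 0.067.
Precision τ = 1/σ² = 1/0.06703² = 223.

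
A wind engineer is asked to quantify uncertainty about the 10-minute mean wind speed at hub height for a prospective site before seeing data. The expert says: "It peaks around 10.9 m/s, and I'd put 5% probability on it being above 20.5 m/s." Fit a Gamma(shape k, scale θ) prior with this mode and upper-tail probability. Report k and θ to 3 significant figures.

k ≈ 7.97, θ ≈ 1.56

Gamma(k,θ) with k>1 has mode (k−1)θ, so θ = 10.9/(k−1).
Need P(X < 20.5) = 0.95 with θ tied to k this way. Start at k = 2, θ = 10.9: P(X<20.5) ≈ 0.561.
Too low — raise k to concentrate. Iterating converges to k ≈ 7.97.
Then θ = 10.9/(7.97−1) ≈ 1.56.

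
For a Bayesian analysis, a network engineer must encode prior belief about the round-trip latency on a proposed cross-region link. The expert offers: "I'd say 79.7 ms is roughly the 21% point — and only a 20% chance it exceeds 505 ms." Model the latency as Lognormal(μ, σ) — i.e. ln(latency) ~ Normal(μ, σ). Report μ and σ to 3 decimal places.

If T ~ Lognormal(μ,σ) then ln T ~ Normal(μ,σ), so the p-quantile of ln T is μ + z_p·σ.
ln(79.7) = 4.378 and ln(505) = 6.225; z_{0.21} = -0.8064, z_{0.8} = 0.8416.
σ = (6.225 − 4.378)/(0.8416 − (-0.8064)) = 1.120.
μ = 4.378 − (-0.8064)·1.120 = 5.282.

μ ≈ 5.282, σ ≈ 1.120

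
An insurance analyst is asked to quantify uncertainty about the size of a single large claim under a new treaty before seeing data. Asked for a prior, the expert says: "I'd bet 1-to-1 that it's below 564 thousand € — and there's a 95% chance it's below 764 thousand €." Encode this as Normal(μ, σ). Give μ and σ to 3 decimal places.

μ = 564.000, σ = 121.591

For Normal(μ,σ), the p-quantile is μ + z_p·σ. Here z_{0.5} = 0, z_{0.95} = 1.645.
So 564 = μ + 0σ and 764 = μ + 1.645σ.
Subtracting: σ = (764 − 564)/(1.645 − (0)) = 121.591.
Then μ = 564 − (0)·121.591 = 564.000.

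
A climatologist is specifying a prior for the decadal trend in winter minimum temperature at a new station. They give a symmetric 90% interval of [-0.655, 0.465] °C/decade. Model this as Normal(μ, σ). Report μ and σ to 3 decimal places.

μ = -0.095, σ = 0.340

A symmetric 90% interval runs μ ± z·σ with z = 1.645.
Half-width = 0.56, so σ = 0.56/1.645 = 0.340.
μ is the interval midpoint, -0.095.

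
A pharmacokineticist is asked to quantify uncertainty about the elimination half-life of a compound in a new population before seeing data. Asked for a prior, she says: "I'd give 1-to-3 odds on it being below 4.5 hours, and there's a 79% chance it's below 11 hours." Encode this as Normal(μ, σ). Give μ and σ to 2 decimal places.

The p-quantile of Normal(μ,σ) is μ + z_p·σ, with z_{0.25} = -0.6745 and z_{0.79} = 0.8064.
Eliminate σ: μ = (z₂·x₁ − z₁·x₂)/(z₂ − z₁) = (0.8064·4.5 − (-0.6745)·11)/1.481 = 7.46.
Then σ = (x₂ − x₁)/(z₂ − z₁) = (11 − 4.5)/1.481 = 4.39.

μ = 7.46, σ = 4.39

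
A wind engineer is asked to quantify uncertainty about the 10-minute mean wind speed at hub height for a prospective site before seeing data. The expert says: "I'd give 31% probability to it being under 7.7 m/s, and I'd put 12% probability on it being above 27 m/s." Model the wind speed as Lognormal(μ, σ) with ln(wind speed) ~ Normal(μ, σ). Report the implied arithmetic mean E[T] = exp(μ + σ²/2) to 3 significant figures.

E[T] ≈ 14.8 m/s

If T ~ Lognormal(μ,σ) then ln T ~ Normal(μ,σ), so the p-quantile of ln T is μ + z_p·σ.
ln(7.7) = 2.041 and ln(27) = 3.296; z_{0.31} = -0.4959, z_{0.88} = 1.175.
σ = (3.296 − 2.041)/(1.175 − (-0.4959)) = 0.751.
μ = 2.041 − (-0.4959)·0.751 = 2.414.
E[T] = exp(μ + σ²/2) = exp(2.414 + 0.2819) = 14.8 m/s.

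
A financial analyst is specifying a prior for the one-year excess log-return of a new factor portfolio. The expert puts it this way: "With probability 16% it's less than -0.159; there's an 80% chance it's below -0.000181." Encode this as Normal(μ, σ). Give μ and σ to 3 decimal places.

μ = -0.073, σ = 0.086

For Normal(μ,σ), the p-quantile is μ + z_p·σ. Here z_{0.16} = -0.9945, z_{0.8} = 0.8416.
So -0.159 = μ − 0.9945σ and -0.000181 = μ + 0.8416σ.
Subtracting: σ = (-0.000181 − -0.159)/(0.8416 − (-0.9945)) = 0.086.
Then μ = -0.159 − (-0.9945)·0.086 = -0.073.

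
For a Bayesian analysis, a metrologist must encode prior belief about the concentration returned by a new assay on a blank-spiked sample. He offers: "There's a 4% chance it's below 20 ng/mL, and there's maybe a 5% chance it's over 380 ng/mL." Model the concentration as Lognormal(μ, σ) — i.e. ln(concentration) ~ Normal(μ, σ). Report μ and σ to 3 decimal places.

μ ≈ 4.514, σ ≈ 0.867

If T ~ Lognormal(μ,σ) then ln T ~ Normal(μ,σ), so the p-quantile of ln T is μ + z_p·σ.
ln(20) = 2.996 and ln(380) = 5.94; z_{0.04} = -1.751, z_{0.95} = 1.645.
σ = (5.94 − 2.996)/(1.645 − (-1.751)) = 0.867.
μ = 2.996 − (-1.751)·0.867 = 4.514.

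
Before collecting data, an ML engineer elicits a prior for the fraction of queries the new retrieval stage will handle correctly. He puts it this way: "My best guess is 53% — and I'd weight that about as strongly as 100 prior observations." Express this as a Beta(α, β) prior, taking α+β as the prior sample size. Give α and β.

α = 53, β = 47

Under the effective-sample-size interpretation, Beta(α, β) has prior mean α/(α+β) and prior sample size α+β.
So α+β = 100 and α/(α+β) = 0.53, giving α = 0.53·100 = 53 and β = 100 − 53 = 47.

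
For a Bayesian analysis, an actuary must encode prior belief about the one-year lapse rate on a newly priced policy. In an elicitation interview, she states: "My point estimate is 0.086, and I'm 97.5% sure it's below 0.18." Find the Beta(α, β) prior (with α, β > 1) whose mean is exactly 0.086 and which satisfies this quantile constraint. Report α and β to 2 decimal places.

α ≈ 4.06, β ≈ 43.13

With mean 0.086 fixed, write α = 0.086s, β = 0.914s where s = α+β.
Need P(θ < 0.18) = 0.975 under Beta(0.086s, 0.914s). Normal approximation: (q−m)/√(m(1−m)/s) ≈ z_{0.975} = 1.96, so s ≈ 0.086·0.914·(1.96)²/(0.18−0.086)² = 34.2.
At s = 34.2: P(θ<0.18) ≈ 0.956. Adjusting to match 0.975 gives s ≈ 47.19.
So α = 0.086·47.19 ≈ 4.06, β = 0.914·47.19 ≈ 43.13.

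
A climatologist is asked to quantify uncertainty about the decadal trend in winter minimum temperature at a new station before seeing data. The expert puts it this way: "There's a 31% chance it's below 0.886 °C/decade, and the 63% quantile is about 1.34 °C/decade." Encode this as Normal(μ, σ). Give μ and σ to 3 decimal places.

μ = 1.158, σ = 0.549

The p-quantile of Normal(μ,σ) is μ + z_p·σ, with z_{0.31} = -0.4959 and z_{0.63} = 0.3319.
Eliminate σ: μ = (z₂·x₁ − z₁·x₂)/(z₂ − z₁) = (0.3319·0.886 − (-0.4959)·1.34)/0.8277 = 1.158.
Then σ = (x₂ − x₁)/(z₂ − z₁) = (1.34 − 0.886)/0.8277 = 0.549.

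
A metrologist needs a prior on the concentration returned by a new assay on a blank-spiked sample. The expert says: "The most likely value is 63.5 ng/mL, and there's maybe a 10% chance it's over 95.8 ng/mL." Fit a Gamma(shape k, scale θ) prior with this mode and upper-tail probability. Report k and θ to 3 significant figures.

Gamma(k,θ) with k>1 has mode (k−1)θ, so θ = 63.5/(k−1).
Need P(X < 95.8) = 0.9 with θ tied to k this way. Start at k = 2, θ = 63.5: P(X<95.8) ≈ 0.445.
Too low — raise k to concentrate. Iterating converges to k ≈ 12.
Then θ = 63.5/(12−1) ≈ 5.77.

k ≈ 12, θ ≈ 5.77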